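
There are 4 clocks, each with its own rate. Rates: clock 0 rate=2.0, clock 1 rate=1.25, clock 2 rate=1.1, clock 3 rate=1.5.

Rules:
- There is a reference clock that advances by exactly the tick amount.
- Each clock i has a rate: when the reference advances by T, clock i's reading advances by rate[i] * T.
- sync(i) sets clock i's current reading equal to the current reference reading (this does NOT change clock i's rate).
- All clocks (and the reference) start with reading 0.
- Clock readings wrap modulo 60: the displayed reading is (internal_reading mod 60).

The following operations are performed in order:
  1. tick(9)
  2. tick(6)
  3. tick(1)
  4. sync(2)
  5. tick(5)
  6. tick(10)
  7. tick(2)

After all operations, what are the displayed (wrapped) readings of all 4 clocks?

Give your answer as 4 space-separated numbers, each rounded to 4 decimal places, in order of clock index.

Answer: 6.0000 41.2500 34.7000 49.5000

Derivation:
After op 1 tick(9): ref=9.0000 raw=[18.0000 11.2500 9.9000 13.5000]
After op 2 tick(6): ref=15.0000 raw=[30.0000 18.7500 16.5000 22.5000]
After op 3 tick(1): ref=16.0000 raw=[32.0000 20.0000 17.6000 24.0000]
After op 4 sync(2): ref=16.0000 raw=[32.0000 20.0000 16.0000 24.0000]
After op 5 tick(5): ref=21.0000 raw=[42.0000 26.2500 21.5000 31.5000]
After op 6 tick(10): ref=31.0000 raw=[62.0000 38.7500 32.5000 46.5000]
After op 7 tick(2): ref=33.0000 raw=[66.0000 41.2500 34.7000 49.5000]
Wrap final raw readings (mod 60): 66.0000 mod 60 = 6.0000; 41.2500 mod 60 = 41.2500; 34.7000 mod 60 = 34.7000; 49.5000 mod 60 = 49.5000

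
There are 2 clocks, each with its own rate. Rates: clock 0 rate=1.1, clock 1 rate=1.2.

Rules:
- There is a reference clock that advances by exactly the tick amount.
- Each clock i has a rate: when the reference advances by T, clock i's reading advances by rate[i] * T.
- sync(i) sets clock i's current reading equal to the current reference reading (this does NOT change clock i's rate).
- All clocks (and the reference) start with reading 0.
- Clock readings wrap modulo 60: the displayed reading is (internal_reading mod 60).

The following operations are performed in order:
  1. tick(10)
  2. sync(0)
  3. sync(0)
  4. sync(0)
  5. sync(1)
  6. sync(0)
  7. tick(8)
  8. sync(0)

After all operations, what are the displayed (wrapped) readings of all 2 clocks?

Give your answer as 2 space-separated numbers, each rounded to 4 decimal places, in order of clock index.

Answer: 18.0000 19.6000

Derivation:
After op 1 tick(10): ref=10.0000 raw=[11.0000 12.0000]
After op 2 sync(0): ref=10.0000 raw=[10.0000 12.0000]
After op 3 sync(0): ref=10.0000 raw=[10.0000 12.0000]
After op 4 sync(0): ref=10.0000 raw=[10.0000 12.0000]
After op 5 sync(1): ref=10.0000 raw=[10.0000 10.0000]
After op 6 sync(0): ref=10.0000 raw=[10.0000 10.0000]
After op 7 tick(8): ref=18.0000 raw=[18.8000 19.6000]
After op 8 sync(0): ref=18.0000 raw=[18.0000 19.6000]
Wrap final raw readings (mod 60): 18.0000 mod 60 = 18.0000; 19.6000 mod 60 = 19.6000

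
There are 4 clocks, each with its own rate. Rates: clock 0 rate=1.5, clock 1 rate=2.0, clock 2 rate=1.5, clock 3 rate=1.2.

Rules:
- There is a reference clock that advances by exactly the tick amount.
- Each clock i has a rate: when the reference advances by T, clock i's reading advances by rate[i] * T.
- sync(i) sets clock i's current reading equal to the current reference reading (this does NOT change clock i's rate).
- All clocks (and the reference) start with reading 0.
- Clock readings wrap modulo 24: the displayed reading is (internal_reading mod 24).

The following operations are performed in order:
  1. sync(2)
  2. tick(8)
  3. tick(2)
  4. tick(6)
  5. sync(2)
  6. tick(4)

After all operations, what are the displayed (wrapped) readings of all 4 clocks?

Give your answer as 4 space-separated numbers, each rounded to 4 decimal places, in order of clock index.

Answer: 6.0000 16.0000 22.0000 0.0000

Derivation:
After op 1 sync(2): ref=0.0000 raw=[0.0000 0.0000 0.0000 0.0000]
After op 2 tick(8): ref=8.0000 raw=[12.0000 16.0000 12.0000 9.6000]
After op 3 tick(2): ref=10.0000 raw=[15.0000 20.0000 15.0000 12.0000]
After op 4 tick(6): ref=16.0000 raw=[24.0000 32.0000 24.0000 19.2000]
After op 5 sync(2): ref=16.0000 raw=[24.0000 32.0000 16.0000 19.2000]
After op 6 tick(4): ref=20.0000 raw=[30.0000 40.0000 22.0000 24.0000]
Wrap final raw readings (mod 24): 30.0000 mod 24 = 6.0000; 40.0000 mod 24 = 16.0000; 22.0000 mod 24 = 22.0000; 24.0000 mod 24 = 0.0000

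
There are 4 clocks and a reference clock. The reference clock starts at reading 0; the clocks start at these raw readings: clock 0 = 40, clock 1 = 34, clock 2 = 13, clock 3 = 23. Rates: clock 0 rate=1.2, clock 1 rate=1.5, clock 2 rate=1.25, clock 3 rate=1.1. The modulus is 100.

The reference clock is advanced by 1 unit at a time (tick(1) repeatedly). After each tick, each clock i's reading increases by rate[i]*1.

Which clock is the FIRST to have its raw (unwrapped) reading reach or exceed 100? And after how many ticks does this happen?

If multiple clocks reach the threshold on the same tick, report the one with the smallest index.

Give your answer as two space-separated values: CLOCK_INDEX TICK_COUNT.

clock 0: start=40, rate=1.2, needs 100-40 = 60; ticks = ceil(60/1.2) = ceil(50.0000) = 50; reading at tick 50 = 40 + 1.2*50 = 100.0000
clock 1: start=34, rate=1.5, needs 100-34 = 66; ticks = ceil(66/1.5) = ceil(44.0000) = 44; reading at tick 44 = 34 + 1.5*44 = 100.0000
clock 2: start=13, rate=1.25, needs 100-13 = 87; ticks = ceil(87/1.25) = ceil(69.6000) = 70; reading at tick 70 = 13 + 1.25*70 = 100.5000
clock 3: start=23, rate=1.1, needs 100-23 = 77; ticks = ceil(77/1.1) = ceil(70.0000) = 70; reading at tick 70 = 23 + 1.1*70 = 100.0000
Minimum tick count = 44; winners = [1]; smallest index = 1

Answer: 1 44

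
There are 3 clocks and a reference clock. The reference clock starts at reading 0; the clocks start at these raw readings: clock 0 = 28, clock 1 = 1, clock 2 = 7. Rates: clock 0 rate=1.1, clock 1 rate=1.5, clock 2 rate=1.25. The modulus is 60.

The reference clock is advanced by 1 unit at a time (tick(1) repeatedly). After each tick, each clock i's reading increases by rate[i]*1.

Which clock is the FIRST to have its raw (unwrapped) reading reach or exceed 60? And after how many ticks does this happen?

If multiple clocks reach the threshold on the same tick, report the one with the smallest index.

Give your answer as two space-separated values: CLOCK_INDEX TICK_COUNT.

clock 0: start=28, rate=1.1, needs 60-28 = 32; ticks = ceil(32/1.1) = ceil(29.0909) = 30; reading at tick 30 = 28 + 1.1*30 = 61.0000
clock 1: start=1, rate=1.5, needs 60-1 = 59; ticks = ceil(59/1.5) = ceil(39.3333) = 40; reading at tick 40 = 1 + 1.5*40 = 61.0000
clock 2: start=7, rate=1.25, needs 60-7 = 53; ticks = ceil(53/1.25) = ceil(42.4000) = 43; reading at tick 43 = 7 + 1.25*43 = 60.7500
Minimum tick count = 30; winners = [0]; smallest index = 0

Answer: 0 30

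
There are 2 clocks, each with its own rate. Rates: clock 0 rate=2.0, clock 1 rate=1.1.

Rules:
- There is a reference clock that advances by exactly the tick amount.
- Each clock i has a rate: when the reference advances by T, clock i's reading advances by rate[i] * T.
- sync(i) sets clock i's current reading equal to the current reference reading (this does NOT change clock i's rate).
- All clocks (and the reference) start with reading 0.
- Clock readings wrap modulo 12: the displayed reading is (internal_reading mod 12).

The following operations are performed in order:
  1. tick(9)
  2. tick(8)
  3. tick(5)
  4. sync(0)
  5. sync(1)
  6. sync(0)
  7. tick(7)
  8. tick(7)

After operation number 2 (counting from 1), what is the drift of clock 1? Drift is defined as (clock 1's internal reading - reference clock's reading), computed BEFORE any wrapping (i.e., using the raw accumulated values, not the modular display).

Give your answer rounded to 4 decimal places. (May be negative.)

After op 1 tick(9): ref=9.0000 raw=[18.0000 9.9000]
After op 2 tick(8): ref=17.0000 raw=[34.0000 18.7000]
Drift of clock 1 after op 2: 18.7000 - 17.0000 = 1.7000

Answer: 1.7000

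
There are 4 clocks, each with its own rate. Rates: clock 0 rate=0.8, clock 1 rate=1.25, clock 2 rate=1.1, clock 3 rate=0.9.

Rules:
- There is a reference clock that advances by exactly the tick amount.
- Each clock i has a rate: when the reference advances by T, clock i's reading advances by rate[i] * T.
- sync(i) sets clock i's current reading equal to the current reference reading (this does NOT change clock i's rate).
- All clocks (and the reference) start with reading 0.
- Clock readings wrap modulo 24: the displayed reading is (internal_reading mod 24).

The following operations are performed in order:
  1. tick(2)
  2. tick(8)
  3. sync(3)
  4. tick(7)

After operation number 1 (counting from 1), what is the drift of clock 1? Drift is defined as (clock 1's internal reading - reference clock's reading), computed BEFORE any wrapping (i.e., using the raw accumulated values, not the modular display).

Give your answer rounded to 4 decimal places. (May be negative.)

Answer: 0.5000

Derivation:
After op 1 tick(2): ref=2.0000 raw=[1.6000 2.5000 2.2000 1.8000]
Drift of clock 1 after op 1: 2.5000 - 2.0000 = 0.5000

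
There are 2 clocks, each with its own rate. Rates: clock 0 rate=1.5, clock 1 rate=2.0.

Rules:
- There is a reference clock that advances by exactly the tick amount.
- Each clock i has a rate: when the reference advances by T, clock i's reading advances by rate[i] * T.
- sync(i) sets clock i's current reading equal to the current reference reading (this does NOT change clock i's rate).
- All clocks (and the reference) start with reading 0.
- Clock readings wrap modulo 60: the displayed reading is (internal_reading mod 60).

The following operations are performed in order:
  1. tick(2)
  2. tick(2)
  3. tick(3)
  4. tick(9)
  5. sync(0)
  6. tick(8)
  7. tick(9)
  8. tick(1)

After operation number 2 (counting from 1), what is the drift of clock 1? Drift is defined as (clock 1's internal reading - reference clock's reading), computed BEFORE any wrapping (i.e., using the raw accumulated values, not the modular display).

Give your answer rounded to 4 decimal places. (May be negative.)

Answer: 4.0000

Derivation:
After op 1 tick(2): ref=2.0000 raw=[3.0000 4.0000]
After op 2 tick(2): ref=4.0000 raw=[6.0000 8.0000]
Drift of clock 1 after op 2: 8.0000 - 4.0000 = 4.0000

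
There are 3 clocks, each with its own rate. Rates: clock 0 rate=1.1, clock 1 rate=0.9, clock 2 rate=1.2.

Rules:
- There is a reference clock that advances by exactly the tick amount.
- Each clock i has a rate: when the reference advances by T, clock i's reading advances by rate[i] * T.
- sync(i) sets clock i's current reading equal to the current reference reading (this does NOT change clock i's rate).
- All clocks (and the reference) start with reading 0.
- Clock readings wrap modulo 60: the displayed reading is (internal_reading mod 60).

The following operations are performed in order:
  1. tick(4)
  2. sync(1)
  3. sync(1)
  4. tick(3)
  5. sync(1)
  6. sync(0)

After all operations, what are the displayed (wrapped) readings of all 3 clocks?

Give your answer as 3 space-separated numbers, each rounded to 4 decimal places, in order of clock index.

After op 1 tick(4): ref=4.0000 raw=[4.4000 3.6000 4.8000]
After op 2 sync(1): ref=4.0000 raw=[4.4000 4.0000 4.8000]
After op 3 sync(1): ref=4.0000 raw=[4.4000 4.0000 4.8000]
After op 4 tick(3): ref=7.0000 raw=[7.7000 6.7000 8.4000]
After op 5 sync(1): ref=7.0000 raw=[7.7000 7.0000 8.4000]
After op 6 sync(0): ref=7.0000 raw=[7.0000 7.0000 8.4000]
Wrap final raw readings (mod 60): 7.0000 mod 60 = 7.0000; 7.0000 mod 60 = 7.0000; 8.4000 mod 60 = 8.4000

Answer: 7.0000 7.0000 8.4000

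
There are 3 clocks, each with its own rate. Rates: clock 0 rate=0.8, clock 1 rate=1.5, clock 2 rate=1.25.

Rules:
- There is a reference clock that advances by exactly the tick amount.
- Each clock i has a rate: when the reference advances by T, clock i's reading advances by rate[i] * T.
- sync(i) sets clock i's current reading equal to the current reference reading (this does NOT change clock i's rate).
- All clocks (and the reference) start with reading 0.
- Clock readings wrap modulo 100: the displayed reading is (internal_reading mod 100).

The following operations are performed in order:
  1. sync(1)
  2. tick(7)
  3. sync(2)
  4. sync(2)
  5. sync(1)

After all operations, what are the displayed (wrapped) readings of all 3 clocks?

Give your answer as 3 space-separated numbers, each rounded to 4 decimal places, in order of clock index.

Answer: 5.6000 7.0000 7.0000

Derivation:
After op 1 sync(1): ref=0.0000 raw=[0.0000 0.0000 0.0000]
After op 2 tick(7): ref=7.0000 raw=[5.6000 10.5000 8.7500]
After op 3 sync(2): ref=7.0000 raw=[5.6000 10.5000 7.0000]
After op 4 sync(2): ref=7.0000 raw=[5.6000 10.5000 7.0000]
After op 5 sync(1): ref=7.0000 raw=[5.6000 7.0000 7.0000]
Wrap final raw readings (mod 100): 5.6000 mod 100 = 5.6000; 7.0000 mod 100 = 7.0000; 7.0000 mod 100 = 7.0000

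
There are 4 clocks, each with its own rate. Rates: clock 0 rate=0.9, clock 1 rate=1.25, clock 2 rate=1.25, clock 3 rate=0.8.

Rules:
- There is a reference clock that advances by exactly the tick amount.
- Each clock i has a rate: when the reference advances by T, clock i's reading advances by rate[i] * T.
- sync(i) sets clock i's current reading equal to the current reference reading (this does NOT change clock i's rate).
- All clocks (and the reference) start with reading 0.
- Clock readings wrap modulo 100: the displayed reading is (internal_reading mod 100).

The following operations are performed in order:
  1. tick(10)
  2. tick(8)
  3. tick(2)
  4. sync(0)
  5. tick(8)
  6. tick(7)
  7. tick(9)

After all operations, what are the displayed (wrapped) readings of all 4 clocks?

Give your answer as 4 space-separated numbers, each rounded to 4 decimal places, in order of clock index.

Answer: 41.6000 55.0000 55.0000 35.2000

Derivation:
After op 1 tick(10): ref=10.0000 raw=[9.0000 12.5000 12.5000 8.0000]
After op 2 tick(8): ref=18.0000 raw=[16.2000 22.5000 22.5000 14.4000]
After op 3 tick(2): ref=20.0000 raw=[18.0000 25.0000 25.0000 16.0000]
After op 4 sync(0): ref=20.0000 raw=[20.0000 25.0000 25.0000 16.0000]
After op 5 tick(8): ref=28.0000 raw=[27.2000 35.0000 35.0000 22.4000]
After op 6 tick(7): ref=35.0000 raw=[33.5000 43.7500 43.7500 28.0000]
After op 7 tick(9): ref=44.0000 raw=[41.6000 55.0000 55.0000 35.2000]
Wrap final raw readings (mod 100): 41.6000 mod 100 = 41.6000; 55.0000 mod 100 = 55.0000; 55.0000 mod 100 = 55.0000; 35.2000 mod 100 = 35.2000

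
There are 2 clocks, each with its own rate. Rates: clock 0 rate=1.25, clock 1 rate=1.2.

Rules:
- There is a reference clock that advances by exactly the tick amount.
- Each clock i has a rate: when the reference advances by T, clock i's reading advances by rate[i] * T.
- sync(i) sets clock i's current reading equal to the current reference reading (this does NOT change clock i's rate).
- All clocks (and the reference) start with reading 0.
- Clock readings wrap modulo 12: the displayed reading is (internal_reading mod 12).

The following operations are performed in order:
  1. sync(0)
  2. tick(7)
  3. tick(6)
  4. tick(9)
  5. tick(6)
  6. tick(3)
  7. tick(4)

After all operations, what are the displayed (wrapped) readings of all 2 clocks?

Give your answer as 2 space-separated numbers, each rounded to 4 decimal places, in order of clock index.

Answer: 7.7500 6.0000

Derivation:
After op 1 sync(0): ref=0.0000 raw=[0.0000 0.0000]
After op 2 tick(7): ref=7.0000 raw=[8.7500 8.4000]
After op 3 tick(6): ref=13.0000 raw=[16.2500 15.6000]
After op 4 tick(9): ref=22.0000 raw=[27.5000 26.4000]
After op 5 tick(6): ref=28.0000 raw=[35.0000 33.6000]
After op 6 tick(3): ref=31.0000 raw=[38.7500 37.2000]
After op 7 tick(4): ref=35.0000 raw=[43.7500 42.0000]
Wrap final raw readings (mod 12): 43.7500 mod 12 = 7.7500; 42.0000 mod 12 = 6.0000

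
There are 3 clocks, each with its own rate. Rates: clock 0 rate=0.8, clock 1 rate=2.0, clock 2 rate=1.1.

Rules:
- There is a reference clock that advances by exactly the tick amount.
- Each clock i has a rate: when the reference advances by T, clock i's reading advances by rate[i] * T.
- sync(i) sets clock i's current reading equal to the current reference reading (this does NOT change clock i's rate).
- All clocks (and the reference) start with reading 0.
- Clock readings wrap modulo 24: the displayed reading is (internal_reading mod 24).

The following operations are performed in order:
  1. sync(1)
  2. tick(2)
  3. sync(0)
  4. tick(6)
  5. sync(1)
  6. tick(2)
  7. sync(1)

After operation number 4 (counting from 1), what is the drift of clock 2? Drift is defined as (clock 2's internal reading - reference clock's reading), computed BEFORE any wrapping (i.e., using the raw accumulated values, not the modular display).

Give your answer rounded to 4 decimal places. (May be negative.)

Answer: 0.8000

Derivation:
After op 1 sync(1): ref=0.0000 raw=[0.0000 0.0000 0.0000]
After op 2 tick(2): ref=2.0000 raw=[1.6000 4.0000 2.2000]
After op 3 sync(0): ref=2.0000 raw=[2.0000 4.0000 2.2000]
After op 4 tick(6): ref=8.0000 raw=[6.8000 16.0000 8.8000]
Drift of clock 2 after op 4: 8.8000 - 8.0000 = 0.8000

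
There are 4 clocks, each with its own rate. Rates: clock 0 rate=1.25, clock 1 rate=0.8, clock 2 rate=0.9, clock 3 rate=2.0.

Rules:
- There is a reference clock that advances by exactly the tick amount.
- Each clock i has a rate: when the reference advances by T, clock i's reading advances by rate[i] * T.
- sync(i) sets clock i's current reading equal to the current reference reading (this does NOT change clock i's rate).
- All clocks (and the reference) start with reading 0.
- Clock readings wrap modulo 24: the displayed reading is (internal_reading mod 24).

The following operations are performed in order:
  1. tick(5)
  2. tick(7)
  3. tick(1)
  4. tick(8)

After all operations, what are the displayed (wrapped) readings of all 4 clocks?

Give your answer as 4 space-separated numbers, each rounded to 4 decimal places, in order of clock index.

After op 1 tick(5): ref=5.0000 raw=[6.2500 4.0000 4.5000 10.0000]
After op 2 tick(7): ref=12.0000 raw=[15.0000 9.6000 10.8000 24.0000]
After op 3 tick(1): ref=13.0000 raw=[16.2500 10.4000 11.7000 26.0000]
After op 4 tick(8): ref=21.0000 raw=[26.2500 16.8000 18.9000 42.0000]
Wrap final raw readings (mod 24): 26.2500 mod 24 = 2.2500; 16.8000 mod 24 = 16.8000; 18.9000 mod 24 = 18.9000; 42.0000 mod 24 = 18.0000

Answer: 2.2500 16.8000 18.9000 18.0000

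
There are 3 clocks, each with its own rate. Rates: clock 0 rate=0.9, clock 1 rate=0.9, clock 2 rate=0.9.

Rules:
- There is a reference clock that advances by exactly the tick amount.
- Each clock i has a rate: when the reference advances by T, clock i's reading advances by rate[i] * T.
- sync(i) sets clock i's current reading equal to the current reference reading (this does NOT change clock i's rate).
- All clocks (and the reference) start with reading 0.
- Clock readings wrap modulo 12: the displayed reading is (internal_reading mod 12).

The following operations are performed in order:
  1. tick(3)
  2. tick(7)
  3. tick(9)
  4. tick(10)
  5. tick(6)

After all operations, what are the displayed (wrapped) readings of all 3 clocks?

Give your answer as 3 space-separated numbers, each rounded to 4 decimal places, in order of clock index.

Answer: 7.5000 7.5000 7.5000

Derivation:
After op 1 tick(3): ref=3.0000 raw=[2.7000 2.7000 2.7000]
After op 2 tick(7): ref=10.0000 raw=[9.0000 9.0000 9.0000]
After op 3 tick(9): ref=19.0000 raw=[17.1000 17.1000 17.1000]
After op 4 tick(10): ref=29.0000 raw=[26.1000 26.1000 26.1000]
After op 5 tick(6): ref=35.0000 raw=[31.5000 31.5000 31.5000]
Wrap final raw readings (mod 12): 31.5000 mod 12 = 7.5000; 31.5000 mod 12 = 7.5000; 31.5000 mod 12 = 7.5000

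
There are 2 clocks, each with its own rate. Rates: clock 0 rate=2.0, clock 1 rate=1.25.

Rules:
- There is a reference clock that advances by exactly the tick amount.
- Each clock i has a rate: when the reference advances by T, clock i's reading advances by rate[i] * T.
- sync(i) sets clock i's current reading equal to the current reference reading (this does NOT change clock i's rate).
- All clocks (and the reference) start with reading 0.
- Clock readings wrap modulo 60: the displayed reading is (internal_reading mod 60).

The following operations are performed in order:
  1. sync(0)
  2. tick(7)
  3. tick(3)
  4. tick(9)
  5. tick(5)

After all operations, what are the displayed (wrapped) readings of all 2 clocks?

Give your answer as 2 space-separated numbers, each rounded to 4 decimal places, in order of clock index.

Answer: 48.0000 30.0000

Derivation:
After op 1 sync(0): ref=0.0000 raw=[0.0000 0.0000]
After op 2 tick(7): ref=7.0000 raw=[14.0000 8.7500]
After op 3 tick(3): ref=10.0000 raw=[20.0000 12.5000]
After op 4 tick(9): ref=19.0000 raw=[38.0000 23.7500]
After op 5 tick(5): ref=24.0000 raw=[48.0000 30.0000]
Wrap final raw readings (mod 60): 48.0000 mod 60 = 48.0000; 30.0000 mod 60 = 30.0000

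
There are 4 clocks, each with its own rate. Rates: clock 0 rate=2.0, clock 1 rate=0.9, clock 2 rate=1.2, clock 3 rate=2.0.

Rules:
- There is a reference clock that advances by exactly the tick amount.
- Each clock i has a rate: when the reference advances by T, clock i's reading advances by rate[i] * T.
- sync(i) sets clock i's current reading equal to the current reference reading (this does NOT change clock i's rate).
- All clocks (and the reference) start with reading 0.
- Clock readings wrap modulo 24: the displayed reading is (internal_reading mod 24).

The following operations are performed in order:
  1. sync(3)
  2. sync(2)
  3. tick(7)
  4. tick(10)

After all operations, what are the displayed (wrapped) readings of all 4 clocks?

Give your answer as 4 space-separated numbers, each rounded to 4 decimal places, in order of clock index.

Answer: 10.0000 15.3000 20.4000 10.0000

Derivation:
After op 1 sync(3): ref=0.0000 raw=[0.0000 0.0000 0.0000 0.0000]
After op 2 sync(2): ref=0.0000 raw=[0.0000 0.0000 0.0000 0.0000]
After op 3 tick(7): ref=7.0000 raw=[14.0000 6.3000 8.4000 14.0000]
After op 4 tick(10): ref=17.0000 raw=[34.0000 15.3000 20.4000 34.0000]
Wrap final raw readings (mod 24): 34.0000 mod 24 = 10.0000; 15.3000 mod 24 = 15.3000; 20.4000 mod 24 = 20.4000; 34.0000 mod 24 = 10.0000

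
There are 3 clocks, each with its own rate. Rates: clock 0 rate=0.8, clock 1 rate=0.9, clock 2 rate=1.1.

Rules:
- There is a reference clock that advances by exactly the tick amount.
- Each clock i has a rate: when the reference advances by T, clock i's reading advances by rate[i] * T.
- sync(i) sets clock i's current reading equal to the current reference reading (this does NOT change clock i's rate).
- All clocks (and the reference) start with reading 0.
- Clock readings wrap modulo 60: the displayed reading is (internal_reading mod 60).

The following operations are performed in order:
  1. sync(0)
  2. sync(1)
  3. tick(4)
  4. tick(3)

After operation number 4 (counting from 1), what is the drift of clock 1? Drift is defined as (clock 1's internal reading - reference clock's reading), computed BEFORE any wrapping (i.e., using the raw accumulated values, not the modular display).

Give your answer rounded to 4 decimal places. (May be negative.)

Answer: -0.7000

Derivation:
After op 1 sync(0): ref=0.0000 raw=[0.0000 0.0000 0.0000]
After op 2 sync(1): ref=0.0000 raw=[0.0000 0.0000 0.0000]
After op 3 tick(4): ref=4.0000 raw=[3.2000 3.6000 4.4000]
After op 4 tick(3): ref=7.0000 raw=[5.6000 6.3000 7.7000]
Drift of clock 1 after op 4: 6.3000 - 7.0000 = -0.7000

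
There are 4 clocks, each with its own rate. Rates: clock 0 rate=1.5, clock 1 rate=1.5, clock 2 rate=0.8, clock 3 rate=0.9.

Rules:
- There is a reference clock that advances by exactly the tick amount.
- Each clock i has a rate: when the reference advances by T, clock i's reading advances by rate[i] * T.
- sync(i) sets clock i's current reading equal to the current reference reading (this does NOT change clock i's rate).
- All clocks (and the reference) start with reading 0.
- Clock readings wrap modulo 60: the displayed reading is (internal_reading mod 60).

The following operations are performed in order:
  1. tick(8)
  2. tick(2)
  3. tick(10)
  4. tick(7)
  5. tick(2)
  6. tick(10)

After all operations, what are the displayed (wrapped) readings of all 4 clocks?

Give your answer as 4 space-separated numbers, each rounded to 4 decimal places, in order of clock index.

After op 1 tick(8): ref=8.0000 raw=[12.0000 12.0000 6.4000 7.2000]
After op 2 tick(2): ref=10.0000 raw=[15.0000 15.0000 8.0000 9.0000]
After op 3 tick(10): ref=20.0000 raw=[30.0000 30.0000 16.0000 18.0000]
After op 4 tick(7): ref=27.0000 raw=[40.5000 40.5000 21.6000 24.3000]
After op 5 tick(2): ref=29.0000 raw=[43.5000 43.5000 23.2000 26.1000]
After op 6 tick(10): ref=39.0000 raw=[58.5000 58.5000 31.2000 35.1000]
Wrap final raw readings (mod 60): 58.5000 mod 60 = 58.5000; 58.5000 mod 60 = 58.5000; 31.2000 mod 60 = 31.2000; 35.1000 mod 60 = 35.1000

Answer: 58.5000 58.5000 31.2000 35.1000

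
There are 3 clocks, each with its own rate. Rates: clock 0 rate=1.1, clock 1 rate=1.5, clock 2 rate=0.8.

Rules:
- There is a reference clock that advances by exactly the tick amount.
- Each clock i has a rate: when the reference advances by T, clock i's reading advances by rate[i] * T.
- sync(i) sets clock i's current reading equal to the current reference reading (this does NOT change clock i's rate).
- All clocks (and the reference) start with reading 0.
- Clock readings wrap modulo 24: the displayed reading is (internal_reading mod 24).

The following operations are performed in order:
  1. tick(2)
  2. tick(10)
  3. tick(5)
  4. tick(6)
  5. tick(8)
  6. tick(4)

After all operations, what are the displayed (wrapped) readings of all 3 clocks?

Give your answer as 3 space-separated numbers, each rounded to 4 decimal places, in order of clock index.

After op 1 tick(2): ref=2.0000 raw=[2.2000 3.0000 1.6000]
After op 2 tick(10): ref=12.0000 raw=[13.2000 18.0000 9.6000]
After op 3 tick(5): ref=17.0000 raw=[18.7000 25.5000 13.6000]
After op 4 tick(6): ref=23.0000 raw=[25.3000 34.5000 18.4000]
After op 5 tick(8): ref=31.0000 raw=[34.1000 46.5000 24.8000]
After op 6 tick(4): ref=35.0000 raw=[38.5000 52.5000 28.0000]
Wrap final raw readings (mod 24): 38.5000 mod 24 = 14.5000; 52.5000 mod 24 = 4.5000; 28.0000 mod 24 = 4.0000

Answer: 14.5000 4.5000 4.0000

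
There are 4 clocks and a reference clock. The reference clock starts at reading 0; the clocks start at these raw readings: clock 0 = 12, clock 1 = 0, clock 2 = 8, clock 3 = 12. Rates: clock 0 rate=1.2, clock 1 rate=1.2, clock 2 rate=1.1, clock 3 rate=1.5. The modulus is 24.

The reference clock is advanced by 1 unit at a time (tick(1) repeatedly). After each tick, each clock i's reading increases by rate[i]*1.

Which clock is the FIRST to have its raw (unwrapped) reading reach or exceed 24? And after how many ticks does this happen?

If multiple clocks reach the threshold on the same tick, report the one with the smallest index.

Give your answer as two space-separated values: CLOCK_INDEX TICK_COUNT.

Answer: 3 8

Derivation:
clock 0: start=12, rate=1.2, needs 24-12 = 12; ticks = ceil(12/1.2) = ceil(10.0000) = 10; reading at tick 10 = 12 + 1.2*10 = 24.0000
clock 1: start=0, rate=1.2, needs 24-0 = 24; ticks = ceil(24/1.2) = ceil(20.0000) = 20; reading at tick 20 = 0 + 1.2*20 = 24.0000
clock 2: start=8, rate=1.1, needs 24-8 = 16; ticks = ceil(16/1.1) = ceil(14.5455) = 15; reading at tick 15 = 8 + 1.1*15 = 24.5000
clock 3: start=12, rate=1.5, needs 24-12 = 12; ticks = ceil(12/1.5) = ceil(8.0000) = 8; reading at tick 8 = 12 + 1.5*8 = 24.0000
Minimum tick count = 8; winners = [3]; smallest index = 3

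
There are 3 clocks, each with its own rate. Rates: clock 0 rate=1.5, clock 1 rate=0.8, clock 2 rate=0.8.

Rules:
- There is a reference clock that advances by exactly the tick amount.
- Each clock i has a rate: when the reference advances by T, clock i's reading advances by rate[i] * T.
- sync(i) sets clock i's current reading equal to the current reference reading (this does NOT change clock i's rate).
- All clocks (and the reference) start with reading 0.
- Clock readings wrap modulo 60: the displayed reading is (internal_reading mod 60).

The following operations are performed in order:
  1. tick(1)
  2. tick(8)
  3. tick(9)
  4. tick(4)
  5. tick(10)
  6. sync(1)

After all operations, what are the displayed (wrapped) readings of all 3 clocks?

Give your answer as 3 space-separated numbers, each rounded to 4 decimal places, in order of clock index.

After op 1 tick(1): ref=1.0000 raw=[1.5000 0.8000 0.8000]
After op 2 tick(8): ref=9.0000 raw=[13.5000 7.2000 7.2000]
After op 3 tick(9): ref=18.0000 raw=[27.0000 14.4000 14.4000]
After op 4 tick(4): ref=22.0000 raw=[33.0000 17.6000 17.6000]
After op 5 tick(10): ref=32.0000 raw=[48.0000 25.6000 25.6000]
After op 6 sync(1): ref=32.0000 raw=[48.0000 32.0000 25.6000]
Wrap final raw readings (mod 60): 48.0000 mod 60 = 48.0000; 32.0000 mod 60 = 32.0000; 25.6000 mod 60 = 25.6000

Answer: 48.0000 32.0000 25.6000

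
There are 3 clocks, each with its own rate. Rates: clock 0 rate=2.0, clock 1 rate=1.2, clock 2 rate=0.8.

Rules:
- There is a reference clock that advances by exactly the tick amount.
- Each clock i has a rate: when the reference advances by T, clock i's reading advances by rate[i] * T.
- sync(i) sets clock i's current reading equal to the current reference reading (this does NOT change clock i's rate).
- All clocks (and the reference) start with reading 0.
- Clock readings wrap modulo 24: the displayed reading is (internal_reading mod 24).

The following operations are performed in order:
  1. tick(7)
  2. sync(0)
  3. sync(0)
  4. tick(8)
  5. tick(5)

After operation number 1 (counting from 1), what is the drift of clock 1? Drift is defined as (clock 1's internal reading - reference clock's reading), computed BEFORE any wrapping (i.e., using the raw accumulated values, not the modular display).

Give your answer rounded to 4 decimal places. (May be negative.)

Answer: 1.4000

Derivation:
After op 1 tick(7): ref=7.0000 raw=[14.0000 8.4000 5.6000]
Drift of clock 1 after op 1: 8.4000 - 7.0000 = 1.4000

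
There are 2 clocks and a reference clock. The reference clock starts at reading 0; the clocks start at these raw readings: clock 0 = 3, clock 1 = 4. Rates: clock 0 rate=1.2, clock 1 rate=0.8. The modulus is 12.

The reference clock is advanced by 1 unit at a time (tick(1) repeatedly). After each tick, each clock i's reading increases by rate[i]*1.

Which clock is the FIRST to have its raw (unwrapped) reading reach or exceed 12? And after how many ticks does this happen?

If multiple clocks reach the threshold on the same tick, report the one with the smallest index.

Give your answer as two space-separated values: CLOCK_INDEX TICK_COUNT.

Answer: 0 8

Derivation:
clock 0: start=3, rate=1.2, needs 12-3 = 9; ticks = ceil(9/1.2) = ceil(7.5000) = 8; reading at tick 8 = 3 + 1.2*8 = 12.6000
clock 1: start=4, rate=0.8, needs 12-4 = 8; ticks = ceil(8/0.8) = ceil(10.0000) = 10; reading at tick 10 = 4 + 0.8*10 = 12.0000
Minimum tick count = 8; winners = [0]; smallest index = 0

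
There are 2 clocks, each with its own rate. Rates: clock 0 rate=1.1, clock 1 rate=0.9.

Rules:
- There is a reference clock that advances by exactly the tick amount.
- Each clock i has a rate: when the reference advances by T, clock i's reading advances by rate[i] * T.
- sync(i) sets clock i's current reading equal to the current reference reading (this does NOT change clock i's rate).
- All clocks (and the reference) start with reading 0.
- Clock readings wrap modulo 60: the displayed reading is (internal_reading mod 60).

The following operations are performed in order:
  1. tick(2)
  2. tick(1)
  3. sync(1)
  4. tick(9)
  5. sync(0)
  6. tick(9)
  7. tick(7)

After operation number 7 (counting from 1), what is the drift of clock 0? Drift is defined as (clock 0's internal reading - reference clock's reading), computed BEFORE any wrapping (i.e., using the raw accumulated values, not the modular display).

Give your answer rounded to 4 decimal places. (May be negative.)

Answer: 1.6000

Derivation:
After op 1 tick(2): ref=2.0000 raw=[2.2000 1.8000]
After op 2 tick(1): ref=3.0000 raw=[3.3000 2.7000]
After op 3 sync(1): ref=3.0000 raw=[3.3000 3.0000]
After op 4 tick(9): ref=12.0000 raw=[13.2000 11.1000]
After op 5 sync(0): ref=12.0000 raw=[12.0000 11.1000]
After op 6 tick(9): ref=21.0000 raw=[21.9000 19.2000]
After op 7 tick(7): ref=28.0000 raw=[29.6000 25.5000]
Drift of clock 0 after op 7: 29.6000 - 28.0000 = 1.6000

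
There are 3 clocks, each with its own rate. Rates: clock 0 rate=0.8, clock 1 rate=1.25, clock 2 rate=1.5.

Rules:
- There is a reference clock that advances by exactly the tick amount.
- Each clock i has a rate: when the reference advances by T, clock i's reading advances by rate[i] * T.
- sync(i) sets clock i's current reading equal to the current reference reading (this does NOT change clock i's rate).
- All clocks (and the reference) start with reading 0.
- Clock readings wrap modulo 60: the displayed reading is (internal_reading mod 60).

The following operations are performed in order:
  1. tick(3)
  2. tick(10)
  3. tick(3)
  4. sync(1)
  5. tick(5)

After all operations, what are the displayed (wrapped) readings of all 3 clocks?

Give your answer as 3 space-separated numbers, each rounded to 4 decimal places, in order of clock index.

After op 1 tick(3): ref=3.0000 raw=[2.4000 3.7500 4.5000]
After op 2 tick(10): ref=13.0000 raw=[10.4000 16.2500 19.5000]
After op 3 tick(3): ref=16.0000 raw=[12.8000 20.0000 24.0000]
After op 4 sync(1): ref=16.0000 raw=[12.8000 16.0000 24.0000]
After op 5 tick(5): ref=21.0000 raw=[16.8000 22.2500 31.5000]
Wrap final raw readings (mod 60): 16.8000 mod 60 = 16.8000; 22.2500 mod 60 = 22.2500; 31.5000 mod 60 = 31.5000

Answer: 16.8000 22.2500 31.5000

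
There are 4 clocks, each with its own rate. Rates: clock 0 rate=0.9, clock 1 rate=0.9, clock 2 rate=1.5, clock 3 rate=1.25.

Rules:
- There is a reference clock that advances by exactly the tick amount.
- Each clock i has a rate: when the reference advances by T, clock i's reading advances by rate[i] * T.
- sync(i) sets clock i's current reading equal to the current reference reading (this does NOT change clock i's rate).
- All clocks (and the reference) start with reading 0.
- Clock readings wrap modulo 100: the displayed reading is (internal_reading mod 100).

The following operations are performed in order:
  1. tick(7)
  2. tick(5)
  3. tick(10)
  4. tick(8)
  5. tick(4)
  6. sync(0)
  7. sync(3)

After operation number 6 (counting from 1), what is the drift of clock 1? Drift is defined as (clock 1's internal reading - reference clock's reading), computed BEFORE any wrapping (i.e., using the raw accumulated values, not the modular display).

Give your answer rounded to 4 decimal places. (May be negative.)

Answer: -3.4000

Derivation:
After op 1 tick(7): ref=7.0000 raw=[6.3000 6.3000 10.5000 8.7500]
After op 2 tick(5): ref=12.0000 raw=[10.8000 10.8000 18.0000 15.0000]
After op 3 tick(10): ref=22.0000 raw=[19.8000 19.8000 33.0000 27.5000]
After op 4 tick(8): ref=30.0000 raw=[27.0000 27.0000 45.0000 37.5000]
After op 5 tick(4): ref=34.0000 raw=[30.6000 30.6000 51.0000 42.5000]
After op 6 sync(0): ref=34.0000 raw=[34.0000 30.6000 51.0000 42.5000]
Drift of clock 1 after op 6: 30.6000 - 34.0000 = -3.4000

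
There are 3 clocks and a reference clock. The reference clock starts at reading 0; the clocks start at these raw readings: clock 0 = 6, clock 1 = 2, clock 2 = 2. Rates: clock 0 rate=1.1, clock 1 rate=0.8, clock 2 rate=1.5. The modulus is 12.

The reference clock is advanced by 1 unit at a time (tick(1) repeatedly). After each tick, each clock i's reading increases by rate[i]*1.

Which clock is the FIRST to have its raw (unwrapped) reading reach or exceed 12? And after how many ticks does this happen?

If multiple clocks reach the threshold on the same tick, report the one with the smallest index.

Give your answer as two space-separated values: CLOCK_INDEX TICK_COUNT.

clock 0: start=6, rate=1.1, needs 12-6 = 6; ticks = ceil(6/1.1) = ceil(5.4545) = 6; reading at tick 6 = 6 + 1.1*6 = 12.6000
clock 1: start=2, rate=0.8, needs 12-2 = 10; ticks = ceil(10/0.8) = ceil(12.5000) = 13; reading at tick 13 = 2 + 0.8*13 = 12.4000
clock 2: start=2, rate=1.5, needs 12-2 = 10; ticks = ceil(10/1.5) = ceil(6.6667) = 7; reading at tick 7 = 2 + 1.5*7 = 12.5000
Minimum tick count = 6; winners = [0]; smallest index = 0

Answer: 0 6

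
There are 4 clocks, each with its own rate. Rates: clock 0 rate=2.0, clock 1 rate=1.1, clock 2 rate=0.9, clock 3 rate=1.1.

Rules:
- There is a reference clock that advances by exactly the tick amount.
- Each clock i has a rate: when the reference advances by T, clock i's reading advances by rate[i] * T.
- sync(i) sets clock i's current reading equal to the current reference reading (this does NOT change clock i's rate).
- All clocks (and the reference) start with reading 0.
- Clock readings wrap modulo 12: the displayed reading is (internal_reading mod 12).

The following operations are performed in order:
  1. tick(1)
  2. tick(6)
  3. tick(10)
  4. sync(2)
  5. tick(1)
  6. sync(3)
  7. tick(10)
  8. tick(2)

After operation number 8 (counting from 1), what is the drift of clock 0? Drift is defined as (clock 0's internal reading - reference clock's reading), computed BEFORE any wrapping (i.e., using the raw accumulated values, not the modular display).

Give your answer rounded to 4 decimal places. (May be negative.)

Answer: 30.0000

Derivation:
After op 1 tick(1): ref=1.0000 raw=[2.0000 1.1000 0.9000 1.1000]
After op 2 tick(6): ref=7.0000 raw=[14.0000 7.7000 6.3000 7.7000]
After op 3 tick(10): ref=17.0000 raw=[34.0000 18.7000 15.3000 18.7000]
After op 4 sync(2): ref=17.0000 raw=[34.0000 18.7000 17.0000 18.7000]
After op 5 tick(1): ref=18.0000 raw=[36.0000 19.8000 17.9000 19.8000]
After op 6 sync(3): ref=18.0000 raw=[36.0000 19.8000 17.9000 18.0000]
After op 7 tick(10): ref=28.0000 raw=[56.0000 30.8000 26.9000 29.0000]
After op 8 tick(2): ref=30.0000 raw=[60.0000 33.0000 28.7000 31.2000]
Drift of clock 0 after op 8: 60.0000 - 30.0000 = 30.0000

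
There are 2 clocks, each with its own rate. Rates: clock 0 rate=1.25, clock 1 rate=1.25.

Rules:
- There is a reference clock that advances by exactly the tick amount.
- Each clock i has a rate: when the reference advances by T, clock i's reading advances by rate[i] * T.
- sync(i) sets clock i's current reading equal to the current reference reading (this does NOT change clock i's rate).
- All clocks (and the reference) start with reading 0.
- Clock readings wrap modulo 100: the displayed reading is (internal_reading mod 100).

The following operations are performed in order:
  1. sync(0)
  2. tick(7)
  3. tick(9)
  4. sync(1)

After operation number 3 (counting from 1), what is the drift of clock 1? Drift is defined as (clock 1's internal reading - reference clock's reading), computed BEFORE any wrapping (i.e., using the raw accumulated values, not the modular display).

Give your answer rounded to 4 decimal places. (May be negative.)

Answer: 4.0000

Derivation:
After op 1 sync(0): ref=0.0000 raw=[0.0000 0.0000]
After op 2 tick(7): ref=7.0000 raw=[8.7500 8.7500]
After op 3 tick(9): ref=16.0000 raw=[20.0000 20.0000]
Drift of clock 1 after op 3: 20.0000 - 16.0000 = 4.0000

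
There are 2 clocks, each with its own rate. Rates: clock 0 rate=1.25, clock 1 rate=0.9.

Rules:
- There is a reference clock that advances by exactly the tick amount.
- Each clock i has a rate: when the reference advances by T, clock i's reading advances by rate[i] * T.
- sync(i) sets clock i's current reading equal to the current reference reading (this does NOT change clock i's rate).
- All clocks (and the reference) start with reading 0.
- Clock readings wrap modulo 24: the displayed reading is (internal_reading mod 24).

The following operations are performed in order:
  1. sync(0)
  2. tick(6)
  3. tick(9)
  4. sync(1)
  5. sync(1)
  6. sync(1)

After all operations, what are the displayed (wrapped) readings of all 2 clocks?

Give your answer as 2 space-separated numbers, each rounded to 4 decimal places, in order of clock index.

Answer: 18.7500 15.0000

Derivation:
After op 1 sync(0): ref=0.0000 raw=[0.0000 0.0000]
After op 2 tick(6): ref=6.0000 raw=[7.5000 5.4000]
After op 3 tick(9): ref=15.0000 raw=[18.7500 13.5000]
After op 4 sync(1): ref=15.0000 raw=[18.7500 15.0000]
After op 5 sync(1): ref=15.0000 raw=[18.7500 15.0000]
After op 6 sync(1): ref=15.0000 raw=[18.7500 15.0000]
Wrap final raw readings (mod 24): 18.7500 mod 24 = 18.7500; 15.0000 mod 24 = 15.0000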